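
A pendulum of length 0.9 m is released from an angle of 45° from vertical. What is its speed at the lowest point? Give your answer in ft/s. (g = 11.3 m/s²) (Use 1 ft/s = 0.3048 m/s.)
h = L(1 − cosθ) = 0.9(1 − cos45°) = 0.263604 m
v = √(2gh) = √(2·11.3·0.263604) = 2.44079 m/s = 8.008 ft/s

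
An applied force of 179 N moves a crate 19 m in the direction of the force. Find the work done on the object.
W = F·d = (179)(19) = 3401 J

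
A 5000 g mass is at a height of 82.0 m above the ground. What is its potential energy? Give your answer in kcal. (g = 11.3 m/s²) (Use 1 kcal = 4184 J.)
Convert to SI: m = 5.0 kg, h = 82.0 m
PE = mgh = (5.0)(11.3)(82.0) = 4633.0 J = 1.107 kcal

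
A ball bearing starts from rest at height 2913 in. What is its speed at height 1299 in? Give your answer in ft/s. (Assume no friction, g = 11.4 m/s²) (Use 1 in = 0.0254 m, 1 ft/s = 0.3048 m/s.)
Convert to SI: h₁−h₂ = 40.9956 m
mgh₁ = mgh₂ + ½mv² ⇒ v = √(2g(h₁−h₂)) = √(2·11.4·40.9956) = 30.5729 m/s = 100.3 ft/s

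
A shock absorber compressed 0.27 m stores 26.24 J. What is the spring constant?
k = 2·PE/x² = 2·26.24/(0.27)² = 719.9 N/m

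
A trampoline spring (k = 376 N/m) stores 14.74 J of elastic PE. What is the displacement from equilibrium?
x = √(2·PE/k) = √(2·14.74/376) = 0.28 m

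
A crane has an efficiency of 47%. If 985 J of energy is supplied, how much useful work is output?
W_out = η·W_in = 0.47·985 = 462.95 J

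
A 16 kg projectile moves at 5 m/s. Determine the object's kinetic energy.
KE = ½mv² = ½(16)(5)² = 200.0 J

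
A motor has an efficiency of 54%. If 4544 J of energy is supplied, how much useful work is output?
W_out = η·W_in = 0.54·4544 = 2453.76 J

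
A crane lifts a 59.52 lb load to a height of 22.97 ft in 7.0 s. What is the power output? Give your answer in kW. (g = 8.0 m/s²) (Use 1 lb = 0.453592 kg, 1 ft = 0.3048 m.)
Convert to SI: m = 26.9978 kg, h = 7.00126 m, t = 7.0 s
P = mgh/t = (26.9978)(8.0)(7.00126)/7.0 = 216.021 W = 0.216 kW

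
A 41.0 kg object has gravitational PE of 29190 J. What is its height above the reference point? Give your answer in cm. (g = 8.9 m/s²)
h = PE/(mg) = 29190.0/(41.0·8.9) = 79.9945 m = 7999 cm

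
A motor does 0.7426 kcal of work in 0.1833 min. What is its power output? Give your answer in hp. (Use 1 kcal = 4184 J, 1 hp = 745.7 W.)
Convert to SI: W = 3107.04 J, t = 10.998 s
P = W/t = 3107.04/10.998 = 282.509 W = 0.3789 hp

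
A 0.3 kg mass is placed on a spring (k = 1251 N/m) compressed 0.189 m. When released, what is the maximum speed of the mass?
½kx² = ½mv² ⇒ v = x√(k/m) = (0.189)√(1251/0.3) = 12.2 m/s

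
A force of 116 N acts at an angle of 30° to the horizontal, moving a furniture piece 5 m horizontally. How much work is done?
W = F·d·cosθ = (116)(5)cos(30°) = 502.3 J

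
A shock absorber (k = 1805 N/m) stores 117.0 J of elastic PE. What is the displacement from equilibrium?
x = √(2·PE/k) = √(2·117.0/1805) = 0.3601 m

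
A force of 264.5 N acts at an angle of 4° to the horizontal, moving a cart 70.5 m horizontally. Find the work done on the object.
W = F·d·cosθ = (264.5)(70.5)cos(4°) = 18600 J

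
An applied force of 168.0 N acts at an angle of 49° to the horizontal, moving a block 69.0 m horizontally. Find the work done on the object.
W = F·d·cosθ = (168.0)(69.0)cos(49°) = 7605 J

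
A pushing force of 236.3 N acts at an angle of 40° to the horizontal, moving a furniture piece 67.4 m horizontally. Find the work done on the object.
W = F·d·cosθ = (236.3)(67.4)cos(40°) = 12200 J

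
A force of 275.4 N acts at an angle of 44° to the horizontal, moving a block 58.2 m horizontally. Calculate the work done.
W = F·d·cosθ = (275.4)(58.2)cos(44°) = 11530 J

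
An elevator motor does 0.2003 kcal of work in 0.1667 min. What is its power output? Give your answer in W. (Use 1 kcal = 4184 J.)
Convert to SI: W = 838.055 J, t = 10.002 s
P = W/t = 838.055/10.002 = 83.79 W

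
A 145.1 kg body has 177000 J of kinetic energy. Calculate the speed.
v = √(2·KE/m) = √(2·177000/145.1) = 49.39 m/s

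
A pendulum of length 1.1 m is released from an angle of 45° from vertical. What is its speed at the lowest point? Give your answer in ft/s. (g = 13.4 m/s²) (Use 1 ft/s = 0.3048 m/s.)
h = L(1 − cosθ) = 1.1(1 − cos45°) = 0.322183 m
v = √(2gh) = √(2·13.4·0.322183) = 2.93845 m/s = 9.641 ft/s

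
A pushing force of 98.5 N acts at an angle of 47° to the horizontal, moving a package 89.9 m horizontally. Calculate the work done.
W = F·d·cosθ = (98.5)(89.9)cos(47°) = 6039 J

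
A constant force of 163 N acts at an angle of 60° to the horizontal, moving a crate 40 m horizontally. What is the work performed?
W = F·d·cosθ = (163)(40)cos(60°) = 3260 J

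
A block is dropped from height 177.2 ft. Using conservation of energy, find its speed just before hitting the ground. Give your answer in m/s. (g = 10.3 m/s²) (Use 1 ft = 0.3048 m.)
Convert to SI: h = 54.0106 m
mgh = ½mv² ⇒ v = √(2gh) = √(2·10.3·54.0106) = 33.36 m/s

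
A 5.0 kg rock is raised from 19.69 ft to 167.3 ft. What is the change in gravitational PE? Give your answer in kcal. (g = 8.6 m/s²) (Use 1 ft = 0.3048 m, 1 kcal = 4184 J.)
Convert to SI: m = 5.0 kg, Δh = 44.9915 m
ΔPE = mgΔh = (5.0)(8.6)(44.9915) = 1934.64 J = 0.4624 kcal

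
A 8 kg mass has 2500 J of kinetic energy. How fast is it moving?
v = √(2·KE/m) = √(2·2500/8) = 25.0 m/s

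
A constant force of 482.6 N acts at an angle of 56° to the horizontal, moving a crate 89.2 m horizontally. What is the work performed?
W = F·d·cosθ = (482.6)(89.2)cos(56°) = 24070 J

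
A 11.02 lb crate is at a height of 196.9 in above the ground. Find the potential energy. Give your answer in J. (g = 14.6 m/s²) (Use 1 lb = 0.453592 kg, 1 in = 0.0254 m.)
Convert to SI: m = 4.99858 kg, h = 5.00126 m
PE = mgh = (4.99858)(14.6)(5.00126) = 365.0 J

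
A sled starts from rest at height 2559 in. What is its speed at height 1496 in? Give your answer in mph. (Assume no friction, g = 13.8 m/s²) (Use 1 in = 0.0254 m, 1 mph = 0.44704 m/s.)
Convert to SI: h₁−h₂ = 27.0002 m
mgh₁ = mgh₂ + ½mv² ⇒ v = √(2g(h₁−h₂)) = √(2·13.8·27.0002) = 27.29845 m/s = 61.06 mph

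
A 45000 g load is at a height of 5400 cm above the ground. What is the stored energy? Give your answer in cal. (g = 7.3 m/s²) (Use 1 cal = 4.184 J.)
Convert to SI: m = 45.0 kg, h = 54.0 m
PE = mgh = (45.0)(7.3)(54.0) = 17739.0 J = 4240 cal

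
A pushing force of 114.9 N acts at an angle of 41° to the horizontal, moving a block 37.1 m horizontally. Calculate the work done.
W = F·d·cosθ = (114.9)(37.1)cos(41°) = 3217 J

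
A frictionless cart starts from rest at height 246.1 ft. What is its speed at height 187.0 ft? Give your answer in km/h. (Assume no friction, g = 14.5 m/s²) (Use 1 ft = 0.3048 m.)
Convert to SI: h₁−h₂ = 18.0137 m
mgh₁ = mgh₂ + ½mv² ⇒ v = √(2g(h₁−h₂)) = √(2·14.5·18.0137) = 22.856 m/s = 82.28 km/h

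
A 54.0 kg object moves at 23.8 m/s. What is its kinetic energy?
KE = ½mv² = ½(54.0)(23.8)² = 15290 J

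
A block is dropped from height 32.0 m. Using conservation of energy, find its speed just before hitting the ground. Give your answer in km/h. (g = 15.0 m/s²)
mgh = ½mv² ⇒ v = √(2gh) = √(2·15.0·32.0) = 30.9839 m/s = 111.5 km/h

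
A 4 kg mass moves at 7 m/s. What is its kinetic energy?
KE = ½mv² = ½(4)(7)² = 98.0 J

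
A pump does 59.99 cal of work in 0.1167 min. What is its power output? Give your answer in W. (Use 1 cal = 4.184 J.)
Convert to SI: W = 250.998 J, t = 7.002 s
P = W/t = 250.998/7.002 = 35.85 W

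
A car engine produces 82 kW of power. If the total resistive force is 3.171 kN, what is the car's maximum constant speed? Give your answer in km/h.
Convert to SI: F = 3171.0 N
P = Fv ⇒ v = P/F = 82000 W/3171.0 N = 25.8594 m/s = 93.09 km/h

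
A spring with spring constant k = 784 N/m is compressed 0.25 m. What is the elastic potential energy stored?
PE = ½kx² = ½(784)(0.25)² = 24.5 J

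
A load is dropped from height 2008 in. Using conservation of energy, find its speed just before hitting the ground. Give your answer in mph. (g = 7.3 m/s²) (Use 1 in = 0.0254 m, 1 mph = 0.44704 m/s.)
Convert to SI: h = 51.0032 m
mgh = ½mv² ⇒ v = √(2gh) = √(2·7.3·51.0032) = 27.2882 m/s = 61.04 mph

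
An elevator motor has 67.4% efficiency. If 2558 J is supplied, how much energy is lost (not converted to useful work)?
W_lost = W_in(1 − η) = 2558·(1 − 0.674) = 833.9 J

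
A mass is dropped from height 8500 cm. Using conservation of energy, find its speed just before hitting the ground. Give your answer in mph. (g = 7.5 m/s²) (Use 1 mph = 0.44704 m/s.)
Convert to SI: h = 85.0 m
mgh = ½mv² ⇒ v = √(2gh) = √(2·7.5·85.0) = 35.7071 m/s = 79.87 mph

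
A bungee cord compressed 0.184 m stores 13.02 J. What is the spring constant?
k = 2·PE/x² = 2·13.02/(0.184)² = 769.1 N/m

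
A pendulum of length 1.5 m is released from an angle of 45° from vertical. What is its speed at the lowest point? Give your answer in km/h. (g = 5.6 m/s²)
h = L(1 − cosθ) = 1.5(1 − cos45°) = 0.43934 m
v = √(2gh) = √(2·5.6·0.43934) = 2.21824 m/s = 7.986 km/h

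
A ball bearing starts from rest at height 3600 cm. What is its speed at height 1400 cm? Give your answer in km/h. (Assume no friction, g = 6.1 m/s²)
Convert to SI: h₁−h₂ = 22.0 m
mgh₁ = mgh₂ + ½mv² ⇒ v = √(2g(h₁−h₂)) = √(2·6.1·22.0) = 16.3829 m/s = 58.98 km/h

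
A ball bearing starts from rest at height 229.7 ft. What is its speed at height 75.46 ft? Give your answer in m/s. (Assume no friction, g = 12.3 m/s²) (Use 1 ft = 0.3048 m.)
Convert to SI: h₁−h₂ = 47.0124 m
mgh₁ = mgh₂ + ½mv² ⇒ v = √(2g(h₁−h₂)) = √(2·12.3·47.0124) = 34.01 m/s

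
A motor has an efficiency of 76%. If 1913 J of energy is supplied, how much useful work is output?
W_out = η·W_in = 0.76·1913 = 1453.88 J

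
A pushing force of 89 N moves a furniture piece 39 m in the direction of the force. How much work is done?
W = F·d = (89)(39) = 3471 J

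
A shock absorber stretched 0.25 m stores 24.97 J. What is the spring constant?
k = 2·PE/x² = 2·24.97/(0.25)² = 799.0 N/m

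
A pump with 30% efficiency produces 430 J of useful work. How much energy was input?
W_in = W_out/η = 430/0.3 = 1433 J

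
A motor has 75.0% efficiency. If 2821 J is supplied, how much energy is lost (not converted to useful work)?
W_lost = W_in(1 − η) = 2821·(1 − 0.75) = 705.3 J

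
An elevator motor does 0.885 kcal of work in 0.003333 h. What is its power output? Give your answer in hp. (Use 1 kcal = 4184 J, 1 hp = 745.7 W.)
Convert to SI: W = 3702.84 J, t = 11.9988 s
P = W/t = 3702.84/11.9988 = 308.601 W = 0.4138 hp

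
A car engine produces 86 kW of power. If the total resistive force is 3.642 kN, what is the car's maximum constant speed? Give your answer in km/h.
Convert to SI: F = 3642.0 N
P = Fv ⇒ v = P/F = 86000 W/3642.0 N = 23.6134 m/s = 85.01 km/h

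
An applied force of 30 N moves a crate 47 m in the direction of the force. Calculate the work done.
W = F·d = (30)(47) = 1410 J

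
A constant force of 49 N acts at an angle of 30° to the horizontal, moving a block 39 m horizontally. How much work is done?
W = F·d·cosθ = (49)(39)cos(30°) = 1655 J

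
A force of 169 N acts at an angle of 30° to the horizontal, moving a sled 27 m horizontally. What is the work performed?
W = F·d·cosθ = (169)(27)cos(30°) = 3952 J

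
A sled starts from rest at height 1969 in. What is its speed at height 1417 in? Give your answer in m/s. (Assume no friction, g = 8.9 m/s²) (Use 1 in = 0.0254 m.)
Convert to SI: h₁−h₂ = 14.0208 m
mgh₁ = mgh₂ + ½mv² ⇒ v = √(2g(h₁−h₂)) = √(2·8.9·14.0208) = 15.8 m/s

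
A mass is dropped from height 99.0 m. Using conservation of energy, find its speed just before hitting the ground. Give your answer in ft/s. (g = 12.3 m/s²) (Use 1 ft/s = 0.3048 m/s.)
mgh = ½mv² ⇒ v = √(2gh) = √(2·12.3·99.0) = 49.3498 m/s = 161.9 ft/s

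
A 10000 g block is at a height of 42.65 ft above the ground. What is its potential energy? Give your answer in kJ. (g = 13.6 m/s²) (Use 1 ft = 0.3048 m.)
Convert to SI: m = 10.0 kg, h = 12.9997 m
PE = mgh = (10.0)(13.6)(12.9997) = 1767.96 J = 1.768 kJ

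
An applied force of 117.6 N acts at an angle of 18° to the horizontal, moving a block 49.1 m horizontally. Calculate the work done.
W = F·d·cosθ = (117.6)(49.1)cos(18°) = 5492 J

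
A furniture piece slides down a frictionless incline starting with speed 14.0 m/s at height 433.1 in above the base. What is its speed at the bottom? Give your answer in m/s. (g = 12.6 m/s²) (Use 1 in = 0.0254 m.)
Convert to SI: v₀ = 14.0 m/s, h = 11.0007 m
½mv₀² + mgh = ½mv² ⇒ v = √(v₀² + 2gh) = √(14.0² + 2·12.6·11.0007) = 21.75 m/s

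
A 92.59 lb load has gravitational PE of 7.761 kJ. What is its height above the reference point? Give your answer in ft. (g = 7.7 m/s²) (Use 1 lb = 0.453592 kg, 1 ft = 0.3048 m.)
Convert to SI: m = 41.9981 kg, PE = 7761.0 J
h = PE/(mg) = 7761.0/(41.9981·7.7) = 23.9992 m = 78.74 ft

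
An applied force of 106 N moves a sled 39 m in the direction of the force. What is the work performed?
W = F·d = (106)(39) = 4134 J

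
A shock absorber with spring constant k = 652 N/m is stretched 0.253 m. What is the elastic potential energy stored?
PE = ½kx² = ½(652)(0.253)² = 20.87 J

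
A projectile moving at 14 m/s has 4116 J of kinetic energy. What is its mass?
m = 2·KE/v² = 2·4116/(14)² = 42.0 kg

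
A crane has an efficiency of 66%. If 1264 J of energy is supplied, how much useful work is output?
W_out = η·W_in = 0.66·1264 = 834.24 J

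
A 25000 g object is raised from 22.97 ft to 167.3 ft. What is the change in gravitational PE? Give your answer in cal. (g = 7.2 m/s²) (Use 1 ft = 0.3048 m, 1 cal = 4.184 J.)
Convert to SI: m = 25.0 kg, Δh = 43.9918 m
ΔPE = mgΔh = (25.0)(7.2)(43.9918) = 7918.52 J = 1893 cal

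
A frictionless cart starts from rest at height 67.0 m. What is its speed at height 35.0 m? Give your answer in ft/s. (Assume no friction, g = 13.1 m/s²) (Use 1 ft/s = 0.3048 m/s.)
mgh₁ = mgh₂ + ½mv² ⇒ v = √(2g(h₁−h₂)) = √(2·13.1·32.0) = 28.9551 m/s = 95.0 ft/s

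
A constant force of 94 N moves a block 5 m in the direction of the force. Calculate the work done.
W = F·d = (94)(5) = 470.0 J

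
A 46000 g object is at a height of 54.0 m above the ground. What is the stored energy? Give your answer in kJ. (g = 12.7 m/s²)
Convert to SI: m = 46.0 kg, h = 54.0 m
PE = mgh = (46.0)(12.7)(54.0) = 31546.8 J = 31.55 kJ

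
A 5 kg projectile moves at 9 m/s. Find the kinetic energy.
KE = ½mv² = ½(5)(9)² = 202.5 J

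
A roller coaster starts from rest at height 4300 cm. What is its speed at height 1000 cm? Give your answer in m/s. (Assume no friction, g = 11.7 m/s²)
Convert to SI: h₁−h₂ = 33.0 m
mgh₁ = mgh₂ + ½mv² ⇒ v = √(2g(h₁−h₂)) = √(2·11.7·33.0) = 27.79 m/s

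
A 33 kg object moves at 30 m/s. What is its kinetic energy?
KE = ½mv² = ½(33)(30)² = 14850.0 J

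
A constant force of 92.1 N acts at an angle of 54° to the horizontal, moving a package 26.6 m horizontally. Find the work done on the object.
W = F·d·cosθ = (92.1)(26.6)cos(54°) = 1440 J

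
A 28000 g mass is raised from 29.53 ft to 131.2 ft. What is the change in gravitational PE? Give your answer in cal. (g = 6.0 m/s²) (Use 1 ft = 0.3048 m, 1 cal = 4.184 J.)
Convert to SI: m = 28.0 kg, Δh = 30.989 m
ΔPE = mgΔh = (28.0)(6.0)(30.989) = 5206.15 J = 1244 cal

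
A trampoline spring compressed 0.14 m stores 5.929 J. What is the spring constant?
k = 2·PE/x² = 2·5.929/(0.14)² = 605.0 N/m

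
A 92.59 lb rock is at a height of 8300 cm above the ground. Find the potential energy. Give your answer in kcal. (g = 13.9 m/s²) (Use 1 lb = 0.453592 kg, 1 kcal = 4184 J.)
Convert to SI: m = 41.9981 kg, h = 83.0 m
PE = mgh = (41.9981)(13.9)(83.0) = 48453.2 J = 11.58 kcal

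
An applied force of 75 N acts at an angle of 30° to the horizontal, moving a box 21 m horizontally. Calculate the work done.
W = F·d·cosθ = (75)(21)cos(30°) = 1364 J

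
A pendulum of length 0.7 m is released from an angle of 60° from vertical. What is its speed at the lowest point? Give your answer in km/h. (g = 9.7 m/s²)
h = L(1 − cosθ) = 0.7(1 − cos60°) = 0.35 m
v = √(2gh) = √(2·9.7·0.35) = 2.60576 m/s = 9.381 km/h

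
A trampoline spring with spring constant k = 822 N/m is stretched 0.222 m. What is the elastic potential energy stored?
PE = ½kx² = ½(822)(0.222)² = 20.26 J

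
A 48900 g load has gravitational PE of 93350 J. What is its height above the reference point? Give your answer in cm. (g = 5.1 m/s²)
Convert to SI: m = 48.9 kg, PE = 93350.0 J
h = PE/(mg) = 93350.0/(48.9·5.1) = 374.313 m = 37430 cm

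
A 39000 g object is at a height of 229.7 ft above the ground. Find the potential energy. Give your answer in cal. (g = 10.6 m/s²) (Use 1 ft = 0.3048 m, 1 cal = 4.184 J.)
Convert to SI: m = 39.0 kg, h = 70.0126 m
PE = mgh = (39.0)(10.6)(70.0126) = 28943.2 J = 6918 cal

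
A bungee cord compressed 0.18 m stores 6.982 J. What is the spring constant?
k = 2·PE/x² = 2·6.982/(0.18)² = 431.0 N/m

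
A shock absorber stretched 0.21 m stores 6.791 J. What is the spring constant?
k = 2·PE/x² = 2·6.791/(0.21)² = 308.0 N/m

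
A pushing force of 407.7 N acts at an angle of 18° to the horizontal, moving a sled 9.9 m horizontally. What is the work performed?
W = F·d·cosθ = (407.7)(9.9)cos(18°) = 3839 J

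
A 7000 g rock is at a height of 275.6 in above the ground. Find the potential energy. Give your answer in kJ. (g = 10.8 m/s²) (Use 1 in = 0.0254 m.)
Convert to SI: m = 7.0 kg, h = 7.00024 m
PE = mgh = (7.0)(10.8)(7.00024) = 529.218 J = 0.5292 kJ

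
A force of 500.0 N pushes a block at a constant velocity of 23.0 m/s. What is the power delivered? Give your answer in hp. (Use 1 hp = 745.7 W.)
P = Fv = (500.0)(23.0) = 11500.0 W = 15.42 hp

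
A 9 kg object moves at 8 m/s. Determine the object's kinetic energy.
KE = ½mv² = ½(9)(8)² = 288.0 J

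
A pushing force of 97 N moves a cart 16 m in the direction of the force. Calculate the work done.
W = F·d = (97)(16) = 1552 J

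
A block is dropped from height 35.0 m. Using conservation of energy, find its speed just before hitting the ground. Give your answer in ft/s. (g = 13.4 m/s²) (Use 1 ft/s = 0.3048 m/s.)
mgh = ½mv² ⇒ v = √(2gh) = √(2·13.4·35.0) = 30.6268 m/s = 100.5 ft/s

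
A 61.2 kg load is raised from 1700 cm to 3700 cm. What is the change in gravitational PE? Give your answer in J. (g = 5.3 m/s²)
Convert to SI: m = 61.2 kg, Δh = 20.0 m
ΔPE = mgΔh = (61.2)(5.3)(20.0) = 6487 J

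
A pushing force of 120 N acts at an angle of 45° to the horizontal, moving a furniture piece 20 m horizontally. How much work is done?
W = F·d·cosθ = (120)(20)cos(45°) = 1697 J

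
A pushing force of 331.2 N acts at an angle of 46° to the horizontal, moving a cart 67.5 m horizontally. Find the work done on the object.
W = F·d·cosθ = (331.2)(67.5)cos(46°) = 15530 J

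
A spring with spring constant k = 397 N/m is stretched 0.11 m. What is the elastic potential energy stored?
PE = ½kx² = ½(397)(0.11)² = 2.402 J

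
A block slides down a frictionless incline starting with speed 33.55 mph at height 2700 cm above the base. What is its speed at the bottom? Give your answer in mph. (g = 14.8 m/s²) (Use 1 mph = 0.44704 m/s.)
Convert to SI: v₀ = 14.9982 m/s, h = 27.0 m
½mv₀² + mgh = ½mv² ⇒ v = √(v₀² + 2gh) = √(14.9982² + 2·14.8·27.0) = 32.0023 m/s = 71.59 mph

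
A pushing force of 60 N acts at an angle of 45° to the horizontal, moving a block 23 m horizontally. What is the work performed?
W = F·d·cosθ = (60)(23)cos(45°) = 975.8 J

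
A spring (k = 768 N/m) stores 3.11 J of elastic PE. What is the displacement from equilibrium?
x = √(2·PE/k) = √(2·3.11/768) = 0.08999 m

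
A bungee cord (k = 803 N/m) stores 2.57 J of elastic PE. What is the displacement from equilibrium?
x = √(2·PE/k) = √(2·2.57/803) = 0.08001 m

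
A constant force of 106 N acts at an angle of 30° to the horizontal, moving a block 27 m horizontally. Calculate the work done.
W = F·d·cosθ = (106)(27)cos(30°) = 2479 J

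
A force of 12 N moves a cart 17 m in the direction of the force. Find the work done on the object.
W = F·d = (12)(17) = 204.0 J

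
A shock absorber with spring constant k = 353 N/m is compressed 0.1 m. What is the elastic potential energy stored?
PE = ½kx² = ½(353)(0.1)² = 1.765 J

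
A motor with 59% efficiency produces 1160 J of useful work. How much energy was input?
W_in = W_out/η = 1160/0.59 = 1966 J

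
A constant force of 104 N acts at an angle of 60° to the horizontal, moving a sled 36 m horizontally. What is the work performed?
W = F·d·cosθ = (104)(36)cos(60°) = 1872 J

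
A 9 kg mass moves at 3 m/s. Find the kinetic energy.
KE = ½mv² = ½(9)(3)² = 40.5 J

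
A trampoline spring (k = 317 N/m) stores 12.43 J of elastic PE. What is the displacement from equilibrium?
x = √(2·PE/k) = √(2·12.43/317) = 0.28 m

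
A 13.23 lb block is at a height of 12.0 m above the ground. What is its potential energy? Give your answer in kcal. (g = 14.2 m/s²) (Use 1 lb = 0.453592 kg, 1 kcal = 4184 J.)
Convert to SI: m = 6.00102 kg, h = 12.0 m
PE = mgh = (6.00102)(14.2)(12.0) = 1022.57 J = 0.2444 kcal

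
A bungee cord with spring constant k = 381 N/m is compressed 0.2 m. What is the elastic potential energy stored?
PE = ½kx² = ½(381)(0.2)² = 7.62 J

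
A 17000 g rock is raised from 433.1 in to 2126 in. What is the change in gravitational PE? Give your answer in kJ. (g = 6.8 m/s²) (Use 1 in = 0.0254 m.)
Convert to SI: m = 17.0 kg, Δh = 42.9997 m
ΔPE = mgΔh = (17.0)(6.8)(42.9997) = 4970.76 J = 4.971 kJ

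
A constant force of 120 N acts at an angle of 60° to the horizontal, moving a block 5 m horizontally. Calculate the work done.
W = F·d·cosθ = (120)(5)cos(60°) = 300.0 J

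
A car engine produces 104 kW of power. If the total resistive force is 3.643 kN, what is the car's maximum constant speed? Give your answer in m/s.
Convert to SI: F = 3643.0 N
P = Fv ⇒ v = P/F = 104000 W/3643.0 N = 28.55 m/s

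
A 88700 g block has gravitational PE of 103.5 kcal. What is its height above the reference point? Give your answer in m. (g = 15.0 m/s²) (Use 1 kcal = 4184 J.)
Convert to SI: m = 88.7 kg, PE = 433044 J
h = PE/(mg) = 433044/(88.7·15.0) = 325.5 m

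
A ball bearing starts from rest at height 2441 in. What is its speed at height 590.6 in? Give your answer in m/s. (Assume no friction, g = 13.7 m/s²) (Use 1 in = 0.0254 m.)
Convert to SI: h₁−h₂ = 47.0002 m
mgh₁ = mgh₂ + ½mv² ⇒ v = √(2g(h₁−h₂)) = √(2·13.7·47.0002) = 35.89 m/s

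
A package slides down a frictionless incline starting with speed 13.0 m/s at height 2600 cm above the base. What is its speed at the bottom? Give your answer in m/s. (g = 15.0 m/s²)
Convert to SI: v₀ = 13.0 m/s, h = 26.0 m
½mv₀² + mgh = ½mv² ⇒ v = √(v₀² + 2gh) = √(13.0² + 2·15.0·26.0) = 30.81 m/s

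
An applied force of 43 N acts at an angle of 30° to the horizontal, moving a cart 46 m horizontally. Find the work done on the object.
W = F·d·cosθ = (43)(46)cos(30°) = 1713 J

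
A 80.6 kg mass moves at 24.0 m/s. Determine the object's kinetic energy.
KE = ½mv² = ½(80.6)(24.0)² = 23210 J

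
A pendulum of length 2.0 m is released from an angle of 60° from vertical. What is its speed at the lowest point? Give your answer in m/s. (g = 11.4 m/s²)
h = L(1 − cosθ) = 2.0(1 − cos60°) = 1.0 m
v = √(2gh) = √(2·11.4·1.0) = 4.775 m/s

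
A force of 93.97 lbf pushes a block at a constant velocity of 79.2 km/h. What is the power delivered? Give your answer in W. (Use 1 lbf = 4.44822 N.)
Convert to SI: F = 417.999 N, v = 22.0 m/s
P = Fv = (417.999)(22.0) = 9196 W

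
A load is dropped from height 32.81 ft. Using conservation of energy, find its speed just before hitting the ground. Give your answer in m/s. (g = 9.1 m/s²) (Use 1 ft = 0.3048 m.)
Convert to SI: h = 10.0005 m
mgh = ½mv² ⇒ v = √(2gh) = √(2·9.1·10.0005) = 13.49 m/s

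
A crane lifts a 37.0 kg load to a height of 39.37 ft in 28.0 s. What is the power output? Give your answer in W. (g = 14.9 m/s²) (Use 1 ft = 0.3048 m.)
Convert to SI: m = 37.0 kg, h = 12.0 m, t = 28.0 s
P = mgh/t = (37.0)(14.9)(12.0)/28.0 = 236.3 W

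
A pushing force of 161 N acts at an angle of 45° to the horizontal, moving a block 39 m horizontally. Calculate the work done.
W = F·d·cosθ = (161)(39)cos(45°) = 4440 J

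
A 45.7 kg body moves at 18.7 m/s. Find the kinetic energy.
KE = ½mv² = ½(45.7)(18.7)² = 7990 J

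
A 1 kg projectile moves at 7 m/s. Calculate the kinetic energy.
KE = ½mv² = ½(1)(7)² = 24.5 J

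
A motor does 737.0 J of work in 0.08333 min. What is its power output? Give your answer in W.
Convert to SI: W = 737.0 J, t = 4.9998 s
P = W/t = 737.0/4.9998 = 147.4 W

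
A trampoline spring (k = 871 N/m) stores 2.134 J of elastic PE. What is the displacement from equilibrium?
x = √(2·PE/k) = √(2·2.134/871) = 0.07 m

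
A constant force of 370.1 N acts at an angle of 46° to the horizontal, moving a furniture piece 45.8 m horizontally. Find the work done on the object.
W = F·d·cosθ = (370.1)(45.8)cos(46°) = 11770 J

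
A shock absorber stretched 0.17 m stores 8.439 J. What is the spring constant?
k = 2·PE/x² = 2·8.439/(0.17)² = 584.0 N/m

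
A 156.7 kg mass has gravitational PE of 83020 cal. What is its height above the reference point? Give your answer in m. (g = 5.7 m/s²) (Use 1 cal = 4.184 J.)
Convert to SI: m = 156.7 kg, PE = 347356 J
h = PE/(mg) = 347356/(156.7·5.7) = 388.9 m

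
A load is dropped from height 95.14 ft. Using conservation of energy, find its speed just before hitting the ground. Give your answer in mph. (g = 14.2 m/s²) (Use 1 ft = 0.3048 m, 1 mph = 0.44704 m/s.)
Convert to SI: h = 28.9987 m
mgh = ½mv² ⇒ v = √(2gh) = √(2·14.2·28.9987) = 28.6978 m/s = 64.2 mph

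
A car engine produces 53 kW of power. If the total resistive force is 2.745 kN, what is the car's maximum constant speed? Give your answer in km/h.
Convert to SI: F = 2745.0 N
P = Fv ⇒ v = P/F = 53000 W/2745.0 N = 19.3078 m/s = 69.51 km/h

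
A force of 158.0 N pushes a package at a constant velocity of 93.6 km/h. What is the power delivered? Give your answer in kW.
Convert to SI: F = 158.0 N, v = 26.0 m/s
P = Fv = (158.0)(26.0) = 4108.0 W = 4.108 kW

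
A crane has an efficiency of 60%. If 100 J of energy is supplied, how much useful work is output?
W_out = η·W_in = 0.6·100 = 60.0 J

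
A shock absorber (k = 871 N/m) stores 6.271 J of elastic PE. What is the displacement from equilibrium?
x = √(2·PE/k) = √(2·6.271/871) = 0.12 m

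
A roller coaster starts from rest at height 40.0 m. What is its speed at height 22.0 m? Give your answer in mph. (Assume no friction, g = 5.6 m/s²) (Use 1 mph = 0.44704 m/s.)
mgh₁ = mgh₂ + ½mv² ⇒ v = √(2g(h₁−h₂)) = √(2·5.6·18.0) = 14.1986 m/s = 31.76 mph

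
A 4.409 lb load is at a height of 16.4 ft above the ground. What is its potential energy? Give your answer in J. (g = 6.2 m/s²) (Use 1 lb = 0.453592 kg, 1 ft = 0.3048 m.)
Convert to SI: m = 1.99989 kg, h = 4.99872 m
PE = mgh = (1.99989)(6.2)(4.99872) = 61.98 J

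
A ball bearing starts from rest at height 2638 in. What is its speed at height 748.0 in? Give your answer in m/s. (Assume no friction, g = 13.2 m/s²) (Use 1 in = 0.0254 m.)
Convert to SI: h₁−h₂ = 48.006 m
mgh₁ = mgh₂ + ½mv² ⇒ v = √(2g(h₁−h₂)) = √(2·13.2·48.006) = 35.6 m/s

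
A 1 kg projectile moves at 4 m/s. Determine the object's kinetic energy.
KE = ½mv² = ½(1)(4)² = 8.0 J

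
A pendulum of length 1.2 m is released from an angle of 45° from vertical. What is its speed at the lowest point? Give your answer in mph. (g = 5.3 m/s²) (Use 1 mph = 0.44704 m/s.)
h = L(1 − cosθ) = 1.2(1 − cos45°) = 0.351472 m
v = √(2gh) = √(2·5.3·0.351472) = 1.93018 m/s = 4.318 mph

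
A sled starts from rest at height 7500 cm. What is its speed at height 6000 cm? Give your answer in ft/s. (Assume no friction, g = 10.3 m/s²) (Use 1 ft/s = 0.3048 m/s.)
Convert to SI: h₁−h₂ = 15.0 m
mgh₁ = mgh₂ + ½mv² ⇒ v = √(2g(h₁−h₂)) = √(2·10.3·15.0) = 17.5784 m/s = 57.67 ft/s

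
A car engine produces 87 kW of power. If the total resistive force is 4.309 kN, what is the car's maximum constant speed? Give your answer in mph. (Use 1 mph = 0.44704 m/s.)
Convert to SI: F = 4309.0 N
P = Fv ⇒ v = P/F = 87000 W/4309.0 N = 20.1903 m/s = 45.16 mph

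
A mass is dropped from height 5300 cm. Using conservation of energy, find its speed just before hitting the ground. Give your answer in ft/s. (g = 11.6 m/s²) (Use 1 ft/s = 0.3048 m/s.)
Convert to SI: h = 53.0 m
mgh = ½mv² ⇒ v = √(2gh) = √(2·11.6·53.0) = 35.0657 m/s = 115.0 ft/s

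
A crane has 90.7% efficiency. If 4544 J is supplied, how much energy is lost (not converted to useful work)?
W_lost = W_in(1 − η) = 4544·(1 − 0.907) = 422.6 J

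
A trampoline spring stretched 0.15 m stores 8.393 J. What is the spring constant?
k = 2·PE/x² = 2·8.393/(0.15)² = 746.0 N/m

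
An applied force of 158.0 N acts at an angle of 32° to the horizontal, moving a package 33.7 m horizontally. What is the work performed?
W = F·d·cosθ = (158.0)(33.7)cos(32°) = 4516 J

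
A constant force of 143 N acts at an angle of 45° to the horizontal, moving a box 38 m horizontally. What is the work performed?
W = F·d·cosθ = (143)(38)cos(45°) = 3842 J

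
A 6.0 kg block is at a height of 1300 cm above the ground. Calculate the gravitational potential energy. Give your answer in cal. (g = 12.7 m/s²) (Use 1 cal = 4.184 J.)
Convert to SI: m = 6.0 kg, h = 13.0 m
PE = mgh = (6.0)(12.7)(13.0) = 990.6 J = 236.8 cal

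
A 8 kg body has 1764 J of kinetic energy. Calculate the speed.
v = √(2·KE/m) = √(2·1764/8) = 21.0 m/s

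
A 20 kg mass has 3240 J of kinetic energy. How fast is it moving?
v = √(2·KE/m) = √(2·3240/20) = 18.0 m/s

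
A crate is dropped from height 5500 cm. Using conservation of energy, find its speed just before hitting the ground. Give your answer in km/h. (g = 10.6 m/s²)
Convert to SI: h = 55.0 m
mgh = ½mv² ⇒ v = √(2gh) = √(2·10.6·55.0) = 34.1467 m/s = 122.9 km/h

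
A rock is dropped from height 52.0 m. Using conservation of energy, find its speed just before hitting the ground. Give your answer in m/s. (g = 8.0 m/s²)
mgh = ½mv² ⇒ v = √(2gh) = √(2·8.0·52.0) = 28.84 m/s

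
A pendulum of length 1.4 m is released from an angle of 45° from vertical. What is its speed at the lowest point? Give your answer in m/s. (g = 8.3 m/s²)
h = L(1 − cosθ) = 1.4(1 − cos45°) = 0.410051 m
v = √(2gh) = √(2·8.3·0.410051) = 2.609 m/s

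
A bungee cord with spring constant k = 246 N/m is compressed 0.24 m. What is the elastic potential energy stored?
PE = ½kx² = ½(246)(0.24)² = 7.085 J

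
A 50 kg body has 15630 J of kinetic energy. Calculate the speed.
v = √(2·KE/m) = √(2·15630/50) = 25.0 m/s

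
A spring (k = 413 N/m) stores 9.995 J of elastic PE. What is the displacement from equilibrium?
x = √(2·PE/k) = √(2·9.995/413) = 0.22 m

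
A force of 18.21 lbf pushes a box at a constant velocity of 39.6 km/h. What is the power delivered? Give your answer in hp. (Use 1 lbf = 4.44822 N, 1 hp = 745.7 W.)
Convert to SI: F = 81.0021 N, v = 11.0 m/s
P = Fv = (81.0021)(11.0) = 891.023 W = 1.195 hp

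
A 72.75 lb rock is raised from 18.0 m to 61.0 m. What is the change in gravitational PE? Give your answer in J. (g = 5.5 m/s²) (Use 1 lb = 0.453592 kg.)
Convert to SI: m = 32.9988 kg, Δh = 43.0 m
ΔPE = mgΔh = (32.9988)(5.5)(43.0) = 7804 J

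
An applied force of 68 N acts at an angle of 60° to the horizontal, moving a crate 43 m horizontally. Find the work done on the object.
W = F·d·cosθ = (68)(43)cos(60°) = 1462 J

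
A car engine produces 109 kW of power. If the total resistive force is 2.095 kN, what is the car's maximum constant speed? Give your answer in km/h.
Convert to SI: F = 2095.0 N
P = Fv ⇒ v = P/F = 109000 W/2095.0 N = 52.0286 m/s = 187.3 km/h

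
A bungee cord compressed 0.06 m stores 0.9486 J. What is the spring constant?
k = 2·PE/x² = 2·0.9486/(0.06)² = 527.0 N/m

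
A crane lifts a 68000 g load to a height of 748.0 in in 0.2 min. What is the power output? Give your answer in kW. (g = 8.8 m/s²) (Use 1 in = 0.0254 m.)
Convert to SI: m = 68.0 kg, h = 18.9992 m, t = 12.0 s
P = mgh/t = (68.0)(8.8)(18.9992)/12.0 = 947.427 W = 0.9474 kW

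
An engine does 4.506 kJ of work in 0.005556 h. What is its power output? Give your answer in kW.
Convert to SI: W = 4506.0 J, t = 20.0016 s
P = W/t = 4506.0/20.0016 = 225.282 W = 0.2253 kW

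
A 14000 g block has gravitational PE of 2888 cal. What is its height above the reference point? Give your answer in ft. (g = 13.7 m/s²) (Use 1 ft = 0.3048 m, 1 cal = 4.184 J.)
Convert to SI: m = 14.0 kg, PE = 12083.4 J
h = PE/(mg) = 12083.4/(14.0·13.7) = 63.0 m = 206.7 ft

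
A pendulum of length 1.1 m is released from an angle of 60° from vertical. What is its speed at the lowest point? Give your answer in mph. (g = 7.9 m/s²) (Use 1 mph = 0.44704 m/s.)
h = L(1 − cosθ) = 1.1(1 − cos60°) = 0.55 m
v = √(2gh) = √(2·7.9·0.55) = 2.94788 m/s = 6.594 mph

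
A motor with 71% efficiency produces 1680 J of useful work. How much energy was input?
W_in = W_out/η = 1680/0.71 = 2366 J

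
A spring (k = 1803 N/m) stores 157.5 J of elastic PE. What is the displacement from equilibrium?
x = √(2·PE/k) = √(2·157.5/1803) = 0.418 m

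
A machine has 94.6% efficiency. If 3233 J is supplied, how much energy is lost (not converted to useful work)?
W_lost = W_in(1 − η) = 3233·(1 − 0.946) = 174.6 J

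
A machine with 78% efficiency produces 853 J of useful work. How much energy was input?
W_in = W_out/η = 853/0.78 = 1094 J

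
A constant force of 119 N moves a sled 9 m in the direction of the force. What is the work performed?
W = F·d = (119)(9) = 1071 J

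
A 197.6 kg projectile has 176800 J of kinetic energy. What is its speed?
v = √(2·KE/m) = √(2·176800/197.6) = 42.3 m/s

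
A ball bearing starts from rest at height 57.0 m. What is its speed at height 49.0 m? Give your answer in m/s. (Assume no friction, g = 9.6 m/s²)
mgh₁ = mgh₂ + ½mv² ⇒ v = √(2g(h₁−h₂)) = √(2·9.6·8.0) = 12.39 m/s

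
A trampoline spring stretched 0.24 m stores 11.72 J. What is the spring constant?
k = 2·PE/x² = 2·11.72/(0.24)² = 406.9 N/m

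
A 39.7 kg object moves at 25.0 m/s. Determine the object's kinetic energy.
KE = ½mv² = ½(39.7)(25.0)² = 12410 J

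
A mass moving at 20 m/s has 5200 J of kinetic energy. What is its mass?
m = 2·KE/v² = 2·5200/(20)² = 26.0 kg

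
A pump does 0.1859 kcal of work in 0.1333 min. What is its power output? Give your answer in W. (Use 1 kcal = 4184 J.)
Convert to SI: W = 777.806 J, t = 7.998 s
P = W/t = 777.806/7.998 = 97.25 W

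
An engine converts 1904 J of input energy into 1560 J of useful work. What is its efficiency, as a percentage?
η = W_out/W_in = 1560/1904 = 81.93%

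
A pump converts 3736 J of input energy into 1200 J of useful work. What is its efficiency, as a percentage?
η = W_out/W_in = 1200/3736 = 32.12%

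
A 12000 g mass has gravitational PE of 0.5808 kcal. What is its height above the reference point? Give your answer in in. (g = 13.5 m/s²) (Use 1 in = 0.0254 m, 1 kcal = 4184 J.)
Convert to SI: m = 12.0 kg, PE = 2430.07 J
h = PE/(mg) = 2430.07/(12.0·13.5) = 15.0004 m = 590.6 in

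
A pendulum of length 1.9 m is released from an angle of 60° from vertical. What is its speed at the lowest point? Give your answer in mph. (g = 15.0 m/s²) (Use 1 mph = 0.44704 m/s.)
h = L(1 − cosθ) = 1.9(1 − cos60°) = 0.95 m
v = √(2gh) = √(2·15.0·0.95) = 5.33854 m/s = 11.94 mph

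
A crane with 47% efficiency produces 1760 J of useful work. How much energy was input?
W_in = W_out/η = 1760/0.47 = 3745 J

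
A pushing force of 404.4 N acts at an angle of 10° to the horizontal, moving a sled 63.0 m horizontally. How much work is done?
W = F·d·cosθ = (404.4)(63.0)cos(10°) = 25090 J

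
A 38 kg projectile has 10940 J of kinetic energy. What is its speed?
v = √(2·KE/m) = √(2·10940/38) = 24.0 m/s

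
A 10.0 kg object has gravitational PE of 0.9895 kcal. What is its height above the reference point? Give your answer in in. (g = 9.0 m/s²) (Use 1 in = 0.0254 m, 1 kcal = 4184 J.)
Convert to SI: m = 10.0 kg, PE = 4140.07 J
h = PE/(mg) = 4140.07/(10.0·9.0) = 46.0008 m = 1811 in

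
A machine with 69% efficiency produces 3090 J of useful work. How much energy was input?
W_in = W_out/η = 3090/0.69 = 4478 J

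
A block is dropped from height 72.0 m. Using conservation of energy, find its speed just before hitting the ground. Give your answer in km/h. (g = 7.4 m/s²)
mgh = ½mv² ⇒ v = √(2gh) = √(2·7.4·72.0) = 32.6435 m/s = 117.5 km/h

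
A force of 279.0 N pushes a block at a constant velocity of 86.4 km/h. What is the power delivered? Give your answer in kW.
Convert to SI: F = 279.0 N, v = 24.0 m/s
P = Fv = (279.0)(24.0) = 6696.0 W = 6.696 kW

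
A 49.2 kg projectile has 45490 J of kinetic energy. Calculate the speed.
v = √(2·KE/m) = √(2·45490/49.2) = 43.0 m/s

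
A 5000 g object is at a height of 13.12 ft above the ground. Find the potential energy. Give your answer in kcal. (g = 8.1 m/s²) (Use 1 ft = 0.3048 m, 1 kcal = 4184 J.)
Convert to SI: m = 5.0 kg, h = 3.99898 m
PE = mgh = (5.0)(8.1)(3.99898) = 161.959 J = 0.03871 kcal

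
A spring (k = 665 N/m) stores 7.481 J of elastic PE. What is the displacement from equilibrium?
x = √(2·PE/k) = √(2·7.481/665) = 0.15 m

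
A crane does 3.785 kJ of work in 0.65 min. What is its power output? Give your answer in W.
Convert to SI: W = 3785.0 J, t = 39.0 s
P = W/t = 3785.0/39.0 = 97.05 W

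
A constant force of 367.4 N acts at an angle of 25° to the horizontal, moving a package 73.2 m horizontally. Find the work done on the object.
W = F·d·cosθ = (367.4)(73.2)cos(25°) = 24370 J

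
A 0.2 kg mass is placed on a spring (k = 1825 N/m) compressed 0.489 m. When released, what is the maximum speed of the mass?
½kx² = ½mv² ⇒ v = x√(k/m) = (0.489)√(1825/0.2) = 46.71 m/s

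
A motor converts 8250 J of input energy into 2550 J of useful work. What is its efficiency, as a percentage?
η = W_out/W_in = 2550/8250 = 30.91%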